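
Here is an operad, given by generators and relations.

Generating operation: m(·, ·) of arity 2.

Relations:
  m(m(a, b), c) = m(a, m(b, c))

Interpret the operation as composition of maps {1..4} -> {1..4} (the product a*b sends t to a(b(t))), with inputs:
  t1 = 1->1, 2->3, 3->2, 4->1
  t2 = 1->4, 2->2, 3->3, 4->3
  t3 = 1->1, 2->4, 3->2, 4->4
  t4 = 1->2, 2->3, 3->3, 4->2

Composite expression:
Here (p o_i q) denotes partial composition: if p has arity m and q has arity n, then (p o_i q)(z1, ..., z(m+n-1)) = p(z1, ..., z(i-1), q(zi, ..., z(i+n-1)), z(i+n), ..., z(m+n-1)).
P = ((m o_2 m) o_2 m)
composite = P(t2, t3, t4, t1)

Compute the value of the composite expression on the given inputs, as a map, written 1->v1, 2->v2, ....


1->3, 2->2, 3->2, 4->3


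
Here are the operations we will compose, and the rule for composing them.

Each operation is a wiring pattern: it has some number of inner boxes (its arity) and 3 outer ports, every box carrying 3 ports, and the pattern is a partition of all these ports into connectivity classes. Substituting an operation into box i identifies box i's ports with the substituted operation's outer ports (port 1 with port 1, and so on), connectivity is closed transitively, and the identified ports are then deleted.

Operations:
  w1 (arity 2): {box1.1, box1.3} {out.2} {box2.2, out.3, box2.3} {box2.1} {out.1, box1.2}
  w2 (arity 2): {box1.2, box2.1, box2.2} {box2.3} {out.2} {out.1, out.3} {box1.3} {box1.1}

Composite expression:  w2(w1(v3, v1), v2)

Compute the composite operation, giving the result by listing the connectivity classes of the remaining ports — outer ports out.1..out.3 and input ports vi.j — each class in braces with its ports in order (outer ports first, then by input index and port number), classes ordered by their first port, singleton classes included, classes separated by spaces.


{out.1, out.3} {out.2} {v1.1} {v1.2, v1.3} {v2.1, v2.2} {v2.3} {v3.1, v3.3} {v3.2}

Two ports join when wires chain via w2-identified ports.
the subtree at w1 composes to {out.1, v3.2} {out.2} {out.3, v1.2, v1.3} {v1.1} {v3.1, v3.3} on (v3, v1); out.j = own outer ports
the subtree at w2 composes to {out.1, out.3} {out.2} {v1.1} {v1.2, v1.3} {v2.1, v2.2} {v2.3} {v3.1, v3.3} {v3.2} on (v3, v1, v2); out.j = own outer ports


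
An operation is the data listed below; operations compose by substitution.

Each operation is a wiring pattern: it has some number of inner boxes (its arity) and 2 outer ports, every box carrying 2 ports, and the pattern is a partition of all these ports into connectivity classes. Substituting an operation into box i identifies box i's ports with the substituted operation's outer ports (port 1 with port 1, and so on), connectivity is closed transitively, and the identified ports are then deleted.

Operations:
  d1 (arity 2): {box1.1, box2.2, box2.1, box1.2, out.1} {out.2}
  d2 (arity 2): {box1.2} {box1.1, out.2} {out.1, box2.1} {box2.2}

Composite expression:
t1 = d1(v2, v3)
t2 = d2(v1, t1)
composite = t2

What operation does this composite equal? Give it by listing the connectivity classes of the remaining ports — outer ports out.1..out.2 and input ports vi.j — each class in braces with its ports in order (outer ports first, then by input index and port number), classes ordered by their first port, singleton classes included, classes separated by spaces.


{out.1, v2.1, v2.2, v3.1, v3.2} {out.2, v1.1} {v1.2}


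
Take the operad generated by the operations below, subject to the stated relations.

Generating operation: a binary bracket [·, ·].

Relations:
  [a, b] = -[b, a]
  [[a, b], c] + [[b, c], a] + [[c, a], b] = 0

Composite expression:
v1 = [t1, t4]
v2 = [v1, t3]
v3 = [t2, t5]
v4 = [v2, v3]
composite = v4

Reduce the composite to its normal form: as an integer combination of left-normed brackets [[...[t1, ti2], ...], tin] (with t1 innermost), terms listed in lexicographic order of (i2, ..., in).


[[[[t1, t4], t3], t2], t5] - [[[[t1, t4], t3], t5], t2]

Antisymmetry and Jacobi reduce to t1-anchored left-normed brackets.
Composite bracket: [[[t1, t4], t3], [t2, t5]]
Under [a, b] = ab - ba we get 16 signed associative words (2^4 = 16).
Collect the words opening with t1:
  word t1t4t3t2t5 has sign +1, contributing +[[[[t1, t4], t3], t2], t5]
  word t1t4t3t5t2 has sign -1, contributing -[[[[t1, t4], t3], t5], t2]


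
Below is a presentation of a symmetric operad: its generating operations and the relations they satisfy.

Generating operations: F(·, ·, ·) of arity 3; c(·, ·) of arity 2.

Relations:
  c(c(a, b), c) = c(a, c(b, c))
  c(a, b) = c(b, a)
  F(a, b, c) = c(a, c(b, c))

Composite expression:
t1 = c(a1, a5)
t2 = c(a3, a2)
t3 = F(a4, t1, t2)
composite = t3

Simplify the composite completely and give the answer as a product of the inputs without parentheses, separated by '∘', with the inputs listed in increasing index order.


a1 ∘ a2 ∘ a3 ∘ a4 ∘ a5

With F associative and commutative, the a-input set is all that matters.
c(a1, a5) spells out as a1 ∘ a5
c(a3, a2) spells out as a3 ∘ a2
F(a4, c(a1, a5), c(a3, a2)) spells out as a4 ∘ a1 ∘ a5 ∘ a3 ∘ a2
commutativity sorts the factors: a1 ∘ a2 ∘ a3 ∘ a4 ∘ a5


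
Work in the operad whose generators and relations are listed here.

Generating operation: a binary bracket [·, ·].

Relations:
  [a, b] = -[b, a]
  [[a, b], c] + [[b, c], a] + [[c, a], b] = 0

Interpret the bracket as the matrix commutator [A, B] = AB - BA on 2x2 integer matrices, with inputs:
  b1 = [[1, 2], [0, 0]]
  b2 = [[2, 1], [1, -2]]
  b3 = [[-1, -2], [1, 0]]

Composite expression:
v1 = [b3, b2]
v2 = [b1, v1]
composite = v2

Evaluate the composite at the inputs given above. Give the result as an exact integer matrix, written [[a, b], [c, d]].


[b3, b2] = [[-3, 7], [5, 3]]
[b1, [b3, b2]] = [[10, 19], [-5, -10]]

[[10, 19], [-5, -10]]


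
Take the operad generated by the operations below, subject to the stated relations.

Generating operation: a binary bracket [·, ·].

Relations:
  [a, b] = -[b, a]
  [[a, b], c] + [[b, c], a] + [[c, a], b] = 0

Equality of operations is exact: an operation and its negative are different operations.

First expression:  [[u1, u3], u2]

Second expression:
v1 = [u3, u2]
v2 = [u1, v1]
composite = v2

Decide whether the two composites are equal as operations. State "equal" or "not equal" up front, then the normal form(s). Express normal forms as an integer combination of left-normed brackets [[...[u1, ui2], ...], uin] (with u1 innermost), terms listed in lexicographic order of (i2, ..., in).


The first composite normalizes to [[u1, u3], u2]
The second composite normalizes to -[[u1, u2], u3] + [[u1, u3], u2]
Distinct normal forms: not equal.

not equal — first [[u1, u3], u2], second -[[u1, u2], u3] + [[u1, u3], u2]


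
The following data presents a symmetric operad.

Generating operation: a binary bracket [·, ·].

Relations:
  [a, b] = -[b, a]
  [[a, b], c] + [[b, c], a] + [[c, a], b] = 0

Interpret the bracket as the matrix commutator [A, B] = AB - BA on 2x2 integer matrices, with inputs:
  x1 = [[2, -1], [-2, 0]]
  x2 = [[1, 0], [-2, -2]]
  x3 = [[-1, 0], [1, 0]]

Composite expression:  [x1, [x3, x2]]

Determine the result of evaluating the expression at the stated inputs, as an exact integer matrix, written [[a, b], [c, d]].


[x3, x2] = [[0, 0], [1, 0]]
[x1, [x3, x2]] = [[-1, 0], [-2, 1]]

[[-1, 0], [-2, 1]]


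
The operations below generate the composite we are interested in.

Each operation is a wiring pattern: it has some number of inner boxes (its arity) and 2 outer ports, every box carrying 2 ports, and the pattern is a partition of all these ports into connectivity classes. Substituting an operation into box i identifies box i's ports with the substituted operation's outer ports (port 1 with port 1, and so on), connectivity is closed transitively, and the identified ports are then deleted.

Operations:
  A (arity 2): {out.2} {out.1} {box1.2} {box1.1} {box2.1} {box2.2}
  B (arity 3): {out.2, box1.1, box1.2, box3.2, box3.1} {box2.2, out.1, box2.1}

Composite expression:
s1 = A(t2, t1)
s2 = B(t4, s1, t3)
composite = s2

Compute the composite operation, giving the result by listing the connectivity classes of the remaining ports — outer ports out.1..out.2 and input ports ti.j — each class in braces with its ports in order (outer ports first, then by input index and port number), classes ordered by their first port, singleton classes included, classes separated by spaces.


Reachability decides: close wires over B-identified ports.
stage A: inputs (t2, t1), connectivity {out.1} {out.2} {t1.1} {t1.2} {t2.1} {t2.2}, out.j its boundary
stage B: inputs (t4, t2, t1, t3), connectivity {out.1} {out.2, t3.1, t3.2, t4.1, t4.2} {t1.1} {t1.2} {t2.1} {t2.2}, out.j its boundary

{out.1} {out.2, t3.1, t3.2, t4.1, t4.2} {t1.1} {t1.2} {t2.1} {t2.2}


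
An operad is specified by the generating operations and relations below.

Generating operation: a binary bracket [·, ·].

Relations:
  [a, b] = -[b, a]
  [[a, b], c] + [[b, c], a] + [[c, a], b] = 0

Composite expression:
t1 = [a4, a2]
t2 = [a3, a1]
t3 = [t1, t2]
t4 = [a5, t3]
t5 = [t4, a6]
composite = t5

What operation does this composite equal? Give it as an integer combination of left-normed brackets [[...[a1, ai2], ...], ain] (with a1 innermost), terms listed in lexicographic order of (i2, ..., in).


[[[[[a1, a3], a2], a4], a5], a6] - [[[[[a1, a3], a4], a2], a5], a6]

Expand each bracket as ab - ba; the a1-initial words give the coefficients.
Composite bracket: [[a5, [[a4, a2], [a3, a1]]], a6]
The bracket unfolds into 32 signed words via [a, b] = ab - ba (2^5 = 32).
Collect the words opening with a1:
  word a1a3a2a4a5a6 has sign +1, contributing +[[[[[a1, a3], a2], a4], a5], a6]
  word a1a3a4a2a5a6 has sign -1, contributing -[[[[[a1, a3], a4], a2], a5], a6]


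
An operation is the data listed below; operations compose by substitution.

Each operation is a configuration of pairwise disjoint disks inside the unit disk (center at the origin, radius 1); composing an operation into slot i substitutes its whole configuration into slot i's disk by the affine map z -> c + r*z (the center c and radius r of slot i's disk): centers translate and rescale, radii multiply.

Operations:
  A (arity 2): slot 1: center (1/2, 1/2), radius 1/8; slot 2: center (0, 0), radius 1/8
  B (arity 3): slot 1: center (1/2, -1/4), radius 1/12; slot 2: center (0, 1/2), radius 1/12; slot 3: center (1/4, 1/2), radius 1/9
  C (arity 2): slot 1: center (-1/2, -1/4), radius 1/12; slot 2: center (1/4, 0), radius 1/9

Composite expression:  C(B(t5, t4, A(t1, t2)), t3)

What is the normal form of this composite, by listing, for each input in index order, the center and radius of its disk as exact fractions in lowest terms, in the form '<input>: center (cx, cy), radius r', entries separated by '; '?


t1: center (-205/432, -11/54), radius 1/864; t2: center (-23/48, -5/24), radius 1/864; t3: center (1/4, 0), radius 1/9; t4: center (-1/2, -5/24), radius 1/144; t5: center (-11/24, -13/48), radius 1/144


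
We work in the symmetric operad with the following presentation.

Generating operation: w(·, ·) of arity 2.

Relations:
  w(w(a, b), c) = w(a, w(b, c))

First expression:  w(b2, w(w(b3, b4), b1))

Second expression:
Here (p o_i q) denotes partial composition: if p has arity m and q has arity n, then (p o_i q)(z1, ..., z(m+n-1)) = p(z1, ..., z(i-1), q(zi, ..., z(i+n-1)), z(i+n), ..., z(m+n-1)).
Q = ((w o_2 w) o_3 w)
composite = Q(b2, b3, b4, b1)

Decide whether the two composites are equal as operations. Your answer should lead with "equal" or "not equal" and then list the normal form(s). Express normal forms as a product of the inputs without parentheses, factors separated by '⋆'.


equal; both compose to b2 ⋆ b3 ⋆ b4 ⋆ b1

In normal form, the first expression is b2 ⋆ b3 ⋆ b4 ⋆ b1
In normal form, the second expression is b2 ⋆ b3 ⋆ b4 ⋆ b1
Both agree, so they are equal.


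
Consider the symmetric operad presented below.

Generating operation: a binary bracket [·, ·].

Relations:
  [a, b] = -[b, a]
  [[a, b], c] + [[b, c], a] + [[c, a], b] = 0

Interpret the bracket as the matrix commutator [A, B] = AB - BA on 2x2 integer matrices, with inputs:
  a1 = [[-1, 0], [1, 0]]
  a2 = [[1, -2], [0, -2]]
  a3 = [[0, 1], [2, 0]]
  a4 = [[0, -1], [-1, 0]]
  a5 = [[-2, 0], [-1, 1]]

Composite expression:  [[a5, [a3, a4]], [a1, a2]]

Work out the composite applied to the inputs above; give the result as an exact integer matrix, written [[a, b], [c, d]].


[[4, 0], [-8, -4]]

[a3, a4] = [[1, 0], [0, -1]]
[a5, [a3, a4]] = [[0, 0], [-2, 0]]
[a1, a2] = [[2, 2], [3, -2]]
[[a5, [a3, a4]], [a1, a2]] = [[4, 0], [-8, -4]]


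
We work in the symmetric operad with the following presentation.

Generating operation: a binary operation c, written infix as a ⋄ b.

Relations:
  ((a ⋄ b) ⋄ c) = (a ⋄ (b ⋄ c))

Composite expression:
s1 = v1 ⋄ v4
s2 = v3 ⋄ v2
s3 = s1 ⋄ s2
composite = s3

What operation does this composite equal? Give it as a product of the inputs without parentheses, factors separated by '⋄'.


Associativity of c dissolves the nesting; only the v-input order survives.
(v1 ⋄ v4) unparenthesizes to v1 ⋄ v4
(v3 ⋄ v2) unparenthesizes to v3 ⋄ v2
((v1 ⋄ v4) ⋄ (v3 ⋄ v2)) unparenthesizes to v1 ⋄ v4 ⋄ v3 ⋄ v2

v1 ⋄ v4 ⋄ v3 ⋄ v2


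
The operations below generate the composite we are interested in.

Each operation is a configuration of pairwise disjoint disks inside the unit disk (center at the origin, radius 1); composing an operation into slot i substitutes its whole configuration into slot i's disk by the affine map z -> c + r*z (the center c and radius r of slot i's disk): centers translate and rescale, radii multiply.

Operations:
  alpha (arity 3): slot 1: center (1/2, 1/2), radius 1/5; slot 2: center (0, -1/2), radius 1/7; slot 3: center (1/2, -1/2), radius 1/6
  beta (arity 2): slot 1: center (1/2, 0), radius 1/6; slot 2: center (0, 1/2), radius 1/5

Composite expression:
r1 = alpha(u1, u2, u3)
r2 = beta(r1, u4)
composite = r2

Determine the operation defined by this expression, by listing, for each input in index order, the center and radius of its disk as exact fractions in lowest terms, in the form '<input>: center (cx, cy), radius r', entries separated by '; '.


u1: center (7/12, 1/12), radius 1/30; u2: center (1/2, -1/12), radius 1/42; u3: center (7/12, -1/12), radius 1/36; u4: center (0, 1/2), radius 1/5

Only the slot chain above each u matters under beta; compose those maps.
input u1: applying the 2 nested substitutions gives center (7/12, 1/12), radius 1/30
input u2: applying the 2 nested substitutions gives center (1/2, -1/12), radius 1/42
input u3: applying the 2 nested substitutions gives center (7/12, -1/12), radius 1/36
input u4: applying the 1 nested substitution gives center (0, 1/2), radius 1/5


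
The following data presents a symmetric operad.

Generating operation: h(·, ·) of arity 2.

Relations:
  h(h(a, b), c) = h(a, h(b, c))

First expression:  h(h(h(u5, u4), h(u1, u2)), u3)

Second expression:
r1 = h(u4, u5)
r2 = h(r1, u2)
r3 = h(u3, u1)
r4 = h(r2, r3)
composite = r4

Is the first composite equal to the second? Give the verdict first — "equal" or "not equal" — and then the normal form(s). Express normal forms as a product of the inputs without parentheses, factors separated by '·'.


The first expression reduces to u5 · u4 · u1 · u2 · u3
The second expression reduces to u4 · u5 · u2 · u3 · u1
Distinct normal forms: not equal.

not equal: they reduce to u5 · u4 · u1 · u2 · u3 and u4 · u5 · u2 · u3 · u1


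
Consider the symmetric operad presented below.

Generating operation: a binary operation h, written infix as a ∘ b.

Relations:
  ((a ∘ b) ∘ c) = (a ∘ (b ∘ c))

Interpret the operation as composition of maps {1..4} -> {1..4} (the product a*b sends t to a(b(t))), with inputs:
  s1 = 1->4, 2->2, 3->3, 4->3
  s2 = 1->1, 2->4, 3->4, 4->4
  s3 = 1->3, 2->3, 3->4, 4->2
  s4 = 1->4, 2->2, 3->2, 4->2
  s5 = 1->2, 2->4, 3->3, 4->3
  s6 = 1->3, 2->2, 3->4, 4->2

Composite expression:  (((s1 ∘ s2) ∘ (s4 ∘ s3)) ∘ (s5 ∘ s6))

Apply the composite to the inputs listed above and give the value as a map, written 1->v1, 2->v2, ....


1->3, 2->3, 3->3, 4->3

(s1 ∘ s2) = 1->4, 2->3, 3->3, 4->3
(s4 ∘ s3) = 1->2, 2->2, 3->2, 4->2
((s1 ∘ s2) ∘ (s4 ∘ s3)) = 1->3, 2->3, 3->3, 4->3
(s5 ∘ s6) = 1->3, 2->4, 3->3, 4->4
(((s1 ∘ s2) ∘ (s4 ∘ s3)) ∘ (s5 ∘ s6)) = 1->3, 2->3, 3->3, 4->3


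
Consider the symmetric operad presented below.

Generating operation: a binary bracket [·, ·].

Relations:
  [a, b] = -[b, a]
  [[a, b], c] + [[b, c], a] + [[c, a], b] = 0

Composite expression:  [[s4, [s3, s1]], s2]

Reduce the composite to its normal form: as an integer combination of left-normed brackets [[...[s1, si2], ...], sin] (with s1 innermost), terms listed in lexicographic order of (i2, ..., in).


[[[s1, s3], s4], s2]

In the tensor algebra, words opening s1 carry the s1-anchored form.
Composite bracket: [[s4, [s3, s1]], s2]
Each bracket splits as ab - ba, giving 8 signed words (2^3 = 8).
Words beginning with s1 determine it all:
  sign of s1s3s4s2 is +1, so it contributes +[[[s1, s3], s4], s2]


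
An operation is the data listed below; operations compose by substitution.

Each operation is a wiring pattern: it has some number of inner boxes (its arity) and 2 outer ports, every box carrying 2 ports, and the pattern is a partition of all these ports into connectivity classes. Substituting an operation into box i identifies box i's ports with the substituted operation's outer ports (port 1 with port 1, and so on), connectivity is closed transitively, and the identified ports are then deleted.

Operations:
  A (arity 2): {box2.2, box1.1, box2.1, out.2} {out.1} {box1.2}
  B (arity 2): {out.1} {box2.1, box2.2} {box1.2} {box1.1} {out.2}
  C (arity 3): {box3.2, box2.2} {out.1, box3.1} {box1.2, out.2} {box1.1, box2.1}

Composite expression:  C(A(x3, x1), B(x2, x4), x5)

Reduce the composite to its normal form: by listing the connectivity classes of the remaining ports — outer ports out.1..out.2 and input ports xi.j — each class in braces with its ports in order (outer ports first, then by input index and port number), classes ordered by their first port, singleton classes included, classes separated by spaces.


After gluing at C, chains via deleted ports link the x-ports.
A over (x3, x1) gives {out.1} {out.2, x1.1, x1.2, x3.1} {x3.2}, out.j being that stage's outer ports
B over (x2, x4) gives {out.1} {out.2} {x2.1} {x2.2} {x4.1, x4.2}, out.j being that stage's outer ports
C over (x3, x1, x2, x4, x5) gives {out.1, x5.1} {out.2, x1.1, x1.2, x3.1} {x2.1} {x2.2} {x3.2} {x4.1, x4.2} {x5.2}, out.j being that stage's outer ports

{out.1, x5.1} {out.2, x1.1, x1.2, x3.1} {x2.1} {x2.2} {x3.2} {x4.1, x4.2} {x5.2}


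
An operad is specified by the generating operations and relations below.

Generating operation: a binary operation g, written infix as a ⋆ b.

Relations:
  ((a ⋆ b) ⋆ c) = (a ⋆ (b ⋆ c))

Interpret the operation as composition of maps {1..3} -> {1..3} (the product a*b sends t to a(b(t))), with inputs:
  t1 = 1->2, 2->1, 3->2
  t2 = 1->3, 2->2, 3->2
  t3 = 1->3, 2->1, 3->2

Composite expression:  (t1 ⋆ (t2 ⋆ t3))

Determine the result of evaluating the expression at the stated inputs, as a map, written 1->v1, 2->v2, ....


(t2 ⋆ t3) = 1->2, 2->3, 3->2
(t1 ⋆ (t2 ⋆ t3)) = 1->1, 2->2, 3->1

1->1, 2->2, 3->1


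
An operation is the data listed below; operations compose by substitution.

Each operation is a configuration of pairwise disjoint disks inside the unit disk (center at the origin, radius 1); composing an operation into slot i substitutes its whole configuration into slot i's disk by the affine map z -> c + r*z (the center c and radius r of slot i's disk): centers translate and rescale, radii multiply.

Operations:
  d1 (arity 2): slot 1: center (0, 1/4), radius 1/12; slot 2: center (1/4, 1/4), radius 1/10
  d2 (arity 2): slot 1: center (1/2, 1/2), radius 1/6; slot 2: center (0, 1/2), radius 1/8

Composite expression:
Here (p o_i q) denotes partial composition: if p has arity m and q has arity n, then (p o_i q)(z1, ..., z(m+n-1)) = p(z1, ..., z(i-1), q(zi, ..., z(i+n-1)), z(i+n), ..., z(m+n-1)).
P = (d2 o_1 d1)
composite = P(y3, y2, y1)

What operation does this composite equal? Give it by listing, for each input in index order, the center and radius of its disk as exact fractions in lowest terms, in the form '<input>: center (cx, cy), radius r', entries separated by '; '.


y1: center (0, 1/2), radius 1/8; y2: center (13/24, 13/24), radius 1/60; y3: center (1/2, 13/24), radius 1/72

Nesting under d2 composes maps z -> c + r*z down each y-path.
for y3, the 2-step affine chain lands on center (1/2, 13/24), radius 1/72
for y2, the 2-step affine chain lands on center (13/24, 13/24), radius 1/60
for y1, the 1-step affine chain lands on center (0, 1/2), radius 1/8


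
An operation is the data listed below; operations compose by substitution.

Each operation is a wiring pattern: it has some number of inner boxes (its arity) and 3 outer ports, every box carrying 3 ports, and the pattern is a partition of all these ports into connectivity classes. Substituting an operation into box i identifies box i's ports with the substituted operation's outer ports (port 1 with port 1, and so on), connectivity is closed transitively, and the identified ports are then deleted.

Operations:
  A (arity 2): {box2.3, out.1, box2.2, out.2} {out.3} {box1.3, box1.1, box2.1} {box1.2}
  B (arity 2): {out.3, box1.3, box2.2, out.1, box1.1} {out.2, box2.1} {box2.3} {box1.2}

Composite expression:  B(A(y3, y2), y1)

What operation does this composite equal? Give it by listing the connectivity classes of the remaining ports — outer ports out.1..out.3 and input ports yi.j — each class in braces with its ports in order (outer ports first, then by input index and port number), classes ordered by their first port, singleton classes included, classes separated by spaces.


Connectivity passes through glued B-boundaries; trace each wire chain.
A over (y3, y2) gives {out.1, out.2, y2.2, y2.3} {out.3} {y2.1, y3.1, y3.3} {y3.2}, out.j being that stage's outer ports
B over (y3, y2, y1) gives {out.1, out.3, y1.2, y2.2, y2.3} {out.2, y1.1} {y1.3} {y2.1, y3.1, y3.3} {y3.2}, out.j being that stage's outer ports

{out.1, out.3, y1.2, y2.2, y2.3} {out.2, y1.1} {y1.3} {y2.1, y3.1, y3.3} {y3.2}


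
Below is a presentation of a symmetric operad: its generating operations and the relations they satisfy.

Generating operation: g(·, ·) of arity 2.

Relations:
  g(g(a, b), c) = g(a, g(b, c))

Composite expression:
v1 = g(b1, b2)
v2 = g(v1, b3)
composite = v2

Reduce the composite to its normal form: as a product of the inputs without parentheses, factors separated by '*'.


Under associativity of g, the answer is the b's in reading order.
g(b1, b2) unparenthesizes to b1 * b2
g(g(b1, b2), b3) unparenthesizes to b1 * b2 * b3

b1 * b2 * b3


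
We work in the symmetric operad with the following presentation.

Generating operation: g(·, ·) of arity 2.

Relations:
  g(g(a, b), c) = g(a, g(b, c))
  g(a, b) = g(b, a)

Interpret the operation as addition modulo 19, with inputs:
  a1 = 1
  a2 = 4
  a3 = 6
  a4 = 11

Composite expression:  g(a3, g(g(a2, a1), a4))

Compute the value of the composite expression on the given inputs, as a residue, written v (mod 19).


3 (mod 19)

g(a2, a1) = 5
g(g(a2, a1), a4) = 16
g(a3, g(g(a2, a1), a4)) = 3


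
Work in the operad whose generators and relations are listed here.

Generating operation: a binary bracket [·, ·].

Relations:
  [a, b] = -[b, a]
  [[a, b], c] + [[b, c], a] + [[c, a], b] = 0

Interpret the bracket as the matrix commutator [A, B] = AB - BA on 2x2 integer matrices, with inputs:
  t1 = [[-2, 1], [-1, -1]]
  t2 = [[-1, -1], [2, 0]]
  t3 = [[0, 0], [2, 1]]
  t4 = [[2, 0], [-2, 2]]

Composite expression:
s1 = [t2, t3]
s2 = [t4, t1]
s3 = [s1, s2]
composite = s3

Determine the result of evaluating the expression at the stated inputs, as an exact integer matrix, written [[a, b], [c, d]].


[[-2, 4], [8, 2]]

[t2, t3] = [[-2, -1], [0, 2]]
[t4, t1] = [[2, 0], [2, -2]]
[[t2, t3], [t4, t1]] = [[-2, 4], [8, 2]]


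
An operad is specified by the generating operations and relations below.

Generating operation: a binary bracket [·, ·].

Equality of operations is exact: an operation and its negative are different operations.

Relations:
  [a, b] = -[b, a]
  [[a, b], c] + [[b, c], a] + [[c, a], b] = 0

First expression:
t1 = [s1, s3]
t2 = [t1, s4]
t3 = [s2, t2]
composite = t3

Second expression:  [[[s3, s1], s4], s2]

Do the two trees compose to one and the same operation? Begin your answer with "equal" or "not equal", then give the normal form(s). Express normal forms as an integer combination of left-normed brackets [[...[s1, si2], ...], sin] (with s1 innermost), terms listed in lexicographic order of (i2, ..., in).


equal — both sides give -[[[s1, s3], s4], s2]


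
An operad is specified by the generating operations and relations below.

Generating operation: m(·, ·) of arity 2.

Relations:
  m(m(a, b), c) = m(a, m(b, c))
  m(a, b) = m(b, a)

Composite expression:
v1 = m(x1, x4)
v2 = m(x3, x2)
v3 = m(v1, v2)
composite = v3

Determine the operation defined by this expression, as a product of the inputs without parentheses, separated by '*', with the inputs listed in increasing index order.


Any arrangement under m is one operation, so sort the x-inputs.
m(x1, x4) unparenthesizes to x1 * x4
m(x3, x2) unparenthesizes to x3 * x2
m(m(x1, x4), m(x3, x2)) unparenthesizes to x1 * x4 * x3 * x2
the factors in increasing index order: x1 * x2 * x3 * x4

x1 * x2 * x3 * x4


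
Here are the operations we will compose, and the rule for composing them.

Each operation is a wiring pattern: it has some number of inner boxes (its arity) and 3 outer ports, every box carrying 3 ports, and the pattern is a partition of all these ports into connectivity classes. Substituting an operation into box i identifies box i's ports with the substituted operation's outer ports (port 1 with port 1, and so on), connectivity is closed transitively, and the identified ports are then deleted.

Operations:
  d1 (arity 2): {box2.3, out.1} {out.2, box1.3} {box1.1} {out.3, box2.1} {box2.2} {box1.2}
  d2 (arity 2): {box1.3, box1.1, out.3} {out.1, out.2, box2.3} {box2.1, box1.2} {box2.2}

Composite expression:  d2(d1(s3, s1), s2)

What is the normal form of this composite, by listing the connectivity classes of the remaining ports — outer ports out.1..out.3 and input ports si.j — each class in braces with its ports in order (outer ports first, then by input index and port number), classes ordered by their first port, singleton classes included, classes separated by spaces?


{out.1, out.2, s2.3} {out.3, s1.1, s1.3} {s1.2} {s2.1, s3.3} {s2.2} {s3.1} {s3.2}

After gluing at d2, chains via deleted ports link the s-ports.
through d1, on inputs (s3, s1): {out.1, s1.3} {out.2, s3.3} {out.3, s1.1} {s1.2} {s3.1} {s3.2} (out.j = stage outer ports)
through d2, on inputs (s3, s1, s2): {out.1, out.2, s2.3} {out.3, s1.1, s1.3} {s1.2} {s2.1, s3.3} {s2.2} {s3.1} {s3.2} (out.j = stage outer ports)


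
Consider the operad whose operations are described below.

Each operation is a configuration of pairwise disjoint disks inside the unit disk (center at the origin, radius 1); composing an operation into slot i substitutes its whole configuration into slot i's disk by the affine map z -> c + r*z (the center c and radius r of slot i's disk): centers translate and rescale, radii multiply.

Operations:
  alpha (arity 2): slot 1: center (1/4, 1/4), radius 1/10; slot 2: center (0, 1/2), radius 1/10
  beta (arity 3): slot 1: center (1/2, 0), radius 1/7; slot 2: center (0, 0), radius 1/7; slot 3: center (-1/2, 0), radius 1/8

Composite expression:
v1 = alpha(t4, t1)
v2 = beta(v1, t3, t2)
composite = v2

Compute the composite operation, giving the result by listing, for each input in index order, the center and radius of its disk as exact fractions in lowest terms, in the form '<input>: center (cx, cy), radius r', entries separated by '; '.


t1: center (1/2, 1/14), radius 1/70; t2: center (-1/2, 0), radius 1/8; t3: center (0, 0), radius 1/7; t4: center (15/28, 1/28), radius 1/70

Only the slot chain above each t matters under beta; compose those maps.
tracing t4 down its 2-map path: center (15/28, 1/28), radius 1/70
tracing t1 down its 2-map path: center (1/2, 1/14), radius 1/70
tracing t3 down its 1-map path: center (0, 0), radius 1/7
tracing t2 down its 1-map path: center (-1/2, 0), radius 1/8


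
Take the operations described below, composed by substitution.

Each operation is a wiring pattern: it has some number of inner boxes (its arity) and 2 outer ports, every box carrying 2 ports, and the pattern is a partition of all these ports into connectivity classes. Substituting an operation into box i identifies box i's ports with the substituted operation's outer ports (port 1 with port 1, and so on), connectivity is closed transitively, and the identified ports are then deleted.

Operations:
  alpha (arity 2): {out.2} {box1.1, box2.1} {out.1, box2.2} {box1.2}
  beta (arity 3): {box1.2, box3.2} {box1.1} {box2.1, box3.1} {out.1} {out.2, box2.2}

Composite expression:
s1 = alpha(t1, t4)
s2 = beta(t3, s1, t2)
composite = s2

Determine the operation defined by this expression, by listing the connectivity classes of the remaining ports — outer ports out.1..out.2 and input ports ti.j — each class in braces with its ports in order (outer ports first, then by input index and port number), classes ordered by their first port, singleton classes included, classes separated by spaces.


After gluing at beta, chains via deleted ports link the t-ports.
after alpha, the pattern on (t1, t4) reads {out.1, t4.2} {out.2} {t1.1, t4.1} {t1.2} (out.j = its outer ports)
after beta, the pattern on (t3, t1, t4, t2) reads {out.1} {out.2} {t1.1, t4.1} {t1.2} {t2.1, t4.2} {t2.2, t3.2} {t3.1} (out.j = its outer ports)

{out.1} {out.2} {t1.1, t4.1} {t1.2} {t2.1, t4.2} {t2.2, t3.2} {t3.1}


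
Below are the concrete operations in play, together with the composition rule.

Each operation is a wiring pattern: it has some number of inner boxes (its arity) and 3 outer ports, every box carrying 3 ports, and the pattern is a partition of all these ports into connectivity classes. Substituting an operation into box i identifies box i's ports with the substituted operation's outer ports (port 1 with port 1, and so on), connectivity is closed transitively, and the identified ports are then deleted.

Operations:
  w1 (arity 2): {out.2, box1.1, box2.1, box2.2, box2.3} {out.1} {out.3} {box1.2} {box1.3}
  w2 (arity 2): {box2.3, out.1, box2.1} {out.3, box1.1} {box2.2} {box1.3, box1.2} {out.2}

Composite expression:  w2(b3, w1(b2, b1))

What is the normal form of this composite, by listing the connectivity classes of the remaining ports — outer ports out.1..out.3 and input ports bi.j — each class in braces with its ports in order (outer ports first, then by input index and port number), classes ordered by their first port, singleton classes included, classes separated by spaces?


Connectivity passes through glued w2-boundaries; trace each wire chain.
after w1, the pattern on (b2, b1) reads {out.1} {out.2, b1.1, b1.2, b1.3, b2.1} {out.3} {b2.2} {b2.3} (out.j = its outer ports)
after w2, the pattern on (b3, b2, b1) reads {out.1} {out.2} {out.3, b3.1} {b1.1, b1.2, b1.3, b2.1} {b2.2} {b2.3} {b3.2, b3.3} (out.j = its outer ports)

{out.1} {out.2} {out.3, b3.1} {b1.1, b1.2, b1.3, b2.1} {b2.2} {b2.3} {b3.2, b3.3}


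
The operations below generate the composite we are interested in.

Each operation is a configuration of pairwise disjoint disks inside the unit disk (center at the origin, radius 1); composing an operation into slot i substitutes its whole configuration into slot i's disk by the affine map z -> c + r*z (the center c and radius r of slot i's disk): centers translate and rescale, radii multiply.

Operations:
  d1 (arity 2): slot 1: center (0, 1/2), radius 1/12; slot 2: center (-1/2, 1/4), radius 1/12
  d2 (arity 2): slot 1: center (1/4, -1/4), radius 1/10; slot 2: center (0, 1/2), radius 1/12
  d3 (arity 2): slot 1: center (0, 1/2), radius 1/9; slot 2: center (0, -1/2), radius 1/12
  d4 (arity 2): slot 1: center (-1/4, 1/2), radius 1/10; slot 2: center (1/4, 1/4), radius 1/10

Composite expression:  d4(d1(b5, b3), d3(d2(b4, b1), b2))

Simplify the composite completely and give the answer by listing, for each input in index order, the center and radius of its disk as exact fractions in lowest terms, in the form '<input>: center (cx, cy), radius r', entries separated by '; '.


Only the slot chain above each b matters under d4; compose those maps.
b5 passes through 2 substitutions, ending at center (-1/4, 11/20), radius 1/120
b3 passes through 2 substitutions, ending at center (-3/10, 21/40), radius 1/120
b4 passes through 3 substitutions, ending at center (91/360, 107/360), radius 1/900
b1 passes through 3 substitutions, ending at center (1/4, 11/36), radius 1/1080
b2 passes through 2 substitutions, ending at center (1/4, 1/5), radius 1/120

b1: center (1/4, 11/36), radius 1/1080; b2: center (1/4, 1/5), radius 1/120; b3: center (-3/10, 21/40), radius 1/120; b4: center (91/360, 107/360), radius 1/900; b5: center (-1/4, 11/20), radius 1/120


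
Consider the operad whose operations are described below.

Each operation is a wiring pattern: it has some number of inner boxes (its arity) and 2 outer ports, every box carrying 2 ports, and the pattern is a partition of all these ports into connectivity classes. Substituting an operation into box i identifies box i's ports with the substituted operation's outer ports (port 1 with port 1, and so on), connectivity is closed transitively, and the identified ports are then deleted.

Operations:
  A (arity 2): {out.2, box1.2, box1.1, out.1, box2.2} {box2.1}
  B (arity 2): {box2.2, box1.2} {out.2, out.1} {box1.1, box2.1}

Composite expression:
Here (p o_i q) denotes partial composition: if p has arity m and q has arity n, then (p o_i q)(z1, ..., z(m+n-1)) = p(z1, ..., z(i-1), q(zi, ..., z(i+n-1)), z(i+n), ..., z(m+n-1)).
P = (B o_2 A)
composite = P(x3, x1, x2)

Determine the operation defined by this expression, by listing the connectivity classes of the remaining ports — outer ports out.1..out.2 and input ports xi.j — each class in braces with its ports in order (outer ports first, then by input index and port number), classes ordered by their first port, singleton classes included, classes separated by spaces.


Reachability decides: close wires over B-identified ports.
after A, the pattern on (x1, x2) reads {out.1, out.2, x1.1, x1.2, x2.2} {x2.1} (out.j = its outer ports)
after B, the pattern on (x3, x1, x2) reads {out.1, out.2} {x1.1, x1.2, x2.2, x3.1, x3.2} {x2.1} (out.j = its outer ports)

{out.1, out.2} {x1.1, x1.2, x2.2, x3.1, x3.2} {x2.1}


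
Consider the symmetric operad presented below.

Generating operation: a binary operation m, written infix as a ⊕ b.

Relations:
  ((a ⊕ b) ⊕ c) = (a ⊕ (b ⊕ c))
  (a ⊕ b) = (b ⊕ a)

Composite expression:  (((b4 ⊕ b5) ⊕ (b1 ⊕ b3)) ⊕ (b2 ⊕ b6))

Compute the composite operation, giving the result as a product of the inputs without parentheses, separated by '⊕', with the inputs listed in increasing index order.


b1 ⊕ b2 ⊕ b3 ⊕ b4 ⊕ b5 ⊕ b6

Key point: m commutes, so take the b-inputs in any fixed order.
(b4 ⊕ b5) linearizes to b4 ⊕ b5
(b1 ⊕ b3) linearizes to b1 ⊕ b3
((b4 ⊕ b5) ⊕ (b1 ⊕ b3)) linearizes to b4 ⊕ b5 ⊕ b1 ⊕ b3
(b2 ⊕ b6) linearizes to b2 ⊕ b6
(((b4 ⊕ b5) ⊕ (b1 ⊕ b3)) ⊕ (b2 ⊕ b6)) linearizes to b4 ⊕ b5 ⊕ b1 ⊕ b3 ⊕ b2 ⊕ b6
sorting the factors by input index: b1 ⊕ b2 ⊕ b3 ⊕ b4 ⊕ b5 ⊕ b6


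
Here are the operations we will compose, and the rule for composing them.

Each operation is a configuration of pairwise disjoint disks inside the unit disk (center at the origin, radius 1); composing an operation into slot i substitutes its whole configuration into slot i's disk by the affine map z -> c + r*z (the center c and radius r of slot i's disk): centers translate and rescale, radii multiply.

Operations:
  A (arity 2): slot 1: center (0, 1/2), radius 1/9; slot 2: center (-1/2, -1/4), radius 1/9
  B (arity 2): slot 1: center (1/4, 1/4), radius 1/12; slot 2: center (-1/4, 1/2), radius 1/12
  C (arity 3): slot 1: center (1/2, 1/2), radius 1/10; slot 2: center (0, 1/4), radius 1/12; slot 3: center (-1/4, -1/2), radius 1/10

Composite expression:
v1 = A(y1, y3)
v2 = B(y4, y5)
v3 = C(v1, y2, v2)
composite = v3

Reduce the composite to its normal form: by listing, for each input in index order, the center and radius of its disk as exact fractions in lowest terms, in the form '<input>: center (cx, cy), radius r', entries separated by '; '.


Each y-disk chains the slot maps above it in C; radii multiply.
tracing y1 down its 2-map path: center (1/2, 11/20), radius 1/90
tracing y3 down its 2-map path: center (9/20, 19/40), radius 1/90
tracing y2 down its 1-map path: center (0, 1/4), radius 1/12
tracing y4 down its 2-map path: center (-9/40, -19/40), radius 1/120
tracing y5 down its 2-map path: center (-11/40, -9/20), radius 1/120

y1: center (1/2, 11/20), radius 1/90; y2: center (0, 1/4), radius 1/12; y3: center (9/20, 19/40), radius 1/90; y4: center (-9/40, -19/40), radius 1/120; y5: center (-11/40, -9/20), radius 1/120


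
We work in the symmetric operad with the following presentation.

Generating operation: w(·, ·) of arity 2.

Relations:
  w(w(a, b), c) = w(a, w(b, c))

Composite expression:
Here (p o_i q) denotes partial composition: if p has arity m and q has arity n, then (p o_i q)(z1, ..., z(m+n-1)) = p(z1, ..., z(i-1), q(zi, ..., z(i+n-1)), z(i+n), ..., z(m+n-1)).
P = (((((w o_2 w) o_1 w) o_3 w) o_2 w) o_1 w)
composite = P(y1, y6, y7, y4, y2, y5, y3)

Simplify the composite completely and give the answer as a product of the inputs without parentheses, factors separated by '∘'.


y1 ∘ y6 ∘ y7 ∘ y4 ∘ y2 ∘ y5 ∘ y3


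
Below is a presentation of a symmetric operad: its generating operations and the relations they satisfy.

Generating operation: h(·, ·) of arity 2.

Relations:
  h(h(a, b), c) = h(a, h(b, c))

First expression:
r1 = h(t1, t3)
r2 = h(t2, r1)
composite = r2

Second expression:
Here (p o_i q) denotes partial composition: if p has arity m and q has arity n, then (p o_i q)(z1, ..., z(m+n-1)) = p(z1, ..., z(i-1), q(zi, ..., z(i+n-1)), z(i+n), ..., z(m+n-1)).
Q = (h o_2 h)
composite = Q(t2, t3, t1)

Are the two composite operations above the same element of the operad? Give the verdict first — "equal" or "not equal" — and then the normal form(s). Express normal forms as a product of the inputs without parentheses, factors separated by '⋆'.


not equal — first t2 ⋆ t1 ⋆ t3, second t2 ⋆ t3 ⋆ t1

The first expression reduces to t2 ⋆ t1 ⋆ t3
The second expression reduces to t2 ⋆ t3 ⋆ t1
They disagree, so not equal.


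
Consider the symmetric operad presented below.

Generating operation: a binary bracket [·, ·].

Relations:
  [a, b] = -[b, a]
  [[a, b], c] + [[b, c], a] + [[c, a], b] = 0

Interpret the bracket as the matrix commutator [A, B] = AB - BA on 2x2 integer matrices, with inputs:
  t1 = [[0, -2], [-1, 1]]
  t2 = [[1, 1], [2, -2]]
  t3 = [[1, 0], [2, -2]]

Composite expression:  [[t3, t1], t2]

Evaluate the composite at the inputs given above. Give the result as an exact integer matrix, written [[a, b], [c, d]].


[[-13, 26], [-13, 13]]

[t3, t1] = [[4, -6], [1, -4]]
[[t3, t1], t2] = [[-13, 26], [-13, 13]]


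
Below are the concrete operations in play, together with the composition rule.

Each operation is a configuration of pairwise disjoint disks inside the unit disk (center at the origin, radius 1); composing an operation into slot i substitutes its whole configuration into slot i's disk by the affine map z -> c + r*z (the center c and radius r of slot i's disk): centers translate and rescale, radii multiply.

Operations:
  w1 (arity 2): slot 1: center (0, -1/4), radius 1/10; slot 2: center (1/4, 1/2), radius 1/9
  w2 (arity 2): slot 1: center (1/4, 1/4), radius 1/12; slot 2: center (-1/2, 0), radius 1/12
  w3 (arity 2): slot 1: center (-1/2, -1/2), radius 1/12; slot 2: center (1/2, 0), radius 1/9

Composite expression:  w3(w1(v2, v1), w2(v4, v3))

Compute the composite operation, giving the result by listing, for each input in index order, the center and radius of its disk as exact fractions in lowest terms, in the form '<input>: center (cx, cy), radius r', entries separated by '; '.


v1: center (-23/48, -11/24), radius 1/108; v2: center (-1/2, -25/48), radius 1/120; v3: center (4/9, 0), radius 1/108; v4: center (19/36, 1/36), radius 1/108

Nesting under w3 composes maps z -> c + r*z down each v-path.
v2: after 2 affine steps, its disk has center (-1/2, -25/48), radius 1/120
v1: after 2 affine steps, its disk has center (-23/48, -11/24), radius 1/108
v4: after 2 affine steps, its disk has center (19/36, 1/36), radius 1/108
v3: after 2 affine steps, its disk has center (4/9, 0), radius 1/108
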